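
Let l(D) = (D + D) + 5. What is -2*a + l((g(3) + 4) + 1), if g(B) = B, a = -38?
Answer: 97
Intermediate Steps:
l(D) = 5 + 2*D (l(D) = 2*D + 5 = 5 + 2*D)
-2*a + l((g(3) + 4) + 1) = -2*(-38) + (5 + 2*((3 + 4) + 1)) = 76 + (5 + 2*(7 + 1)) = 76 + (5 + 2*8) = 76 + (5 + 16) = 76 + 21 = 97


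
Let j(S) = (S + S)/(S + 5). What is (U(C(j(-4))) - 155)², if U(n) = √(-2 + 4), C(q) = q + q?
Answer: (155 - √2)² ≈ 23589.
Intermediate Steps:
j(S) = 2*S/(5 + S) (j(S) = (2*S)/(5 + S) = 2*S/(5 + S))
C(q) = 2*q
U(n) = √2
(U(C(j(-4))) - 155)² = (√2 - 155)² = (-155 + √2)²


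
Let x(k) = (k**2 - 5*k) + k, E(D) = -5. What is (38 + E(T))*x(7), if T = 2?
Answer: 693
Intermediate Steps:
x(k) = k**2 - 4*k
(38 + E(T))*x(7) = (38 - 5)*(7*(-4 + 7)) = 33*(7*3) = 33*21 = 693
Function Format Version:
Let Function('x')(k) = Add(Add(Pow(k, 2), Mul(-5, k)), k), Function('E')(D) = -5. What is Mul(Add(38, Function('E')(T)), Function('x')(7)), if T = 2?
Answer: 693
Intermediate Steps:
Function('x')(k) = Add(Pow(k, 2), Mul(-4, k))
Mul(Add(38, Function('E')(T)), Function('x')(7)) = Mul(Add(38, -5), Mul(7, Add(-4, 7))) = Mul(33, Mul(7, 3)) = Mul(33, 21) = 693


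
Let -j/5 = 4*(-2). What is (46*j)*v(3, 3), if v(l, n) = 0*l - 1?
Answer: -1840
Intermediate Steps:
v(l, n) = -1 (v(l, n) = 0 - 1 = -1)
j = 40 (j = -20*(-2) = -5*(-8) = 40)
(46*j)*v(3, 3) = (46*40)*(-1) = 1840*(-1) = -1840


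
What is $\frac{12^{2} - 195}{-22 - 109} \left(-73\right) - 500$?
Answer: $- \frac{69223}{131} \approx -528.42$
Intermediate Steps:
$\frac{12^{2} - 195}{-22 - 109} \left(-73\right) - 500 = \frac{144 - 195}{-131} \left(-73\right) - 500 = \left(-51\right) \left(- \frac{1}{131}\right) \left(-73\right) - 500 = \frac{51}{131} \left(-73\right) - 500 = - \frac{3723}{131} - 500 = - \frac{69223}{131}$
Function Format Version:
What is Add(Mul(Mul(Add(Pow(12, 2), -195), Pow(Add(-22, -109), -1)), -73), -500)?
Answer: Rational(-69223, 131) ≈ -528.42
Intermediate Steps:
Add(Mul(Mul(Add(Pow(12, 2), -195), Pow(Add(-22, -109), -1)), -73), -500) = Add(Mul(Mul(Add(144, -195), Pow(-131, -1)), -73), -500) = Add(Mul(Mul(-51, Rational(-1, 131)), -73), -500) = Add(Mul(Rational(51, 131), -73), -500) = Add(Rational(-3723, 131), -500) = Rational(-69223, 131)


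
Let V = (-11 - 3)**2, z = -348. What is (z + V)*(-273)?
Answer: 41496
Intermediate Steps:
V = 196 (V = (-14)**2 = 196)
(z + V)*(-273) = (-348 + 196)*(-273) = -152*(-273) = 41496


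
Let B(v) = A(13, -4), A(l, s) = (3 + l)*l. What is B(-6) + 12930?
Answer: 13138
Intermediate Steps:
A(l, s) = l*(3 + l)
B(v) = 208 (B(v) = 13*(3 + 13) = 13*16 = 208)
B(-6) + 12930 = 208 + 12930 = 13138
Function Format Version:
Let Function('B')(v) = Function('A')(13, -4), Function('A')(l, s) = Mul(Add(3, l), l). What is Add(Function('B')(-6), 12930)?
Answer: 13138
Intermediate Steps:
Function('A')(l, s) = Mul(l, Add(3, l))
Function('B')(v) = 208 (Function('B')(v) = Mul(13, Add(3, 13)) = Mul(13, 16) = 208)
Add(Function('B')(-6), 12930) = Add(208, 12930) = 13138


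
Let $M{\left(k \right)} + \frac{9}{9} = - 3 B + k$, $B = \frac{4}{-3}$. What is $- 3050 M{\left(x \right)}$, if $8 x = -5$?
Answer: $- \frac{28975}{4} \approx -7243.8$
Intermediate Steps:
$B = - \frac{4}{3}$ ($B = 4 \left(- \frac{1}{3}\right) = - \frac{4}{3} \approx -1.3333$)
$x = - \frac{5}{8}$ ($x = \frac{1}{8} \left(-5\right) = - \frac{5}{8} \approx -0.625$)
$M{\left(k \right)} = 3 + k$ ($M{\left(k \right)} = -1 + \left(\left(-3\right) \left(- \frac{4}{3}\right) + k\right) = -1 + \left(4 + k\right) = 3 + k$)
$- 3050 M{\left(x \right)} = - 3050 \left(3 - \frac{5}{8}\right) = \left(-3050\right) \frac{19}{8} = - \frac{28975}{4}$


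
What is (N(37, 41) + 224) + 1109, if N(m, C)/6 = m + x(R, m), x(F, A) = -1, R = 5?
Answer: 1549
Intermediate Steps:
N(m, C) = -6 + 6*m (N(m, C) = 6*(m - 1) = 6*(-1 + m) = -6 + 6*m)
(N(37, 41) + 224) + 1109 = ((-6 + 6*37) + 224) + 1109 = ((-6 + 222) + 224) + 1109 = (216 + 224) + 1109 = 440 + 1109 = 1549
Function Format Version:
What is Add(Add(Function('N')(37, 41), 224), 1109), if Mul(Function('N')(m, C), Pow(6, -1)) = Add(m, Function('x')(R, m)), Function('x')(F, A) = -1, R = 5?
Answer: 1549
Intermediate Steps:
Function('N')(m, C) = Add(-6, Mul(6, m)) (Function('N')(m, C) = Mul(6, Add(m, -1)) = Mul(6, Add(-1, m)) = Add(-6, Mul(6, m)))
Add(Add(Function('N')(37, 41), 224), 1109) = Add(Add(Add(-6, Mul(6, 37)), 224), 1109) = Add(Add(Add(-6, 222), 224), 1109) = Add(Add(216, 224), 1109) = Add(440, 1109) = 1549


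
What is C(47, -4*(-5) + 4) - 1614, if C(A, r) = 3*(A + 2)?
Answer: -1467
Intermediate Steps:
C(A, r) = 6 + 3*A (C(A, r) = 3*(2 + A) = 6 + 3*A)
C(47, -4*(-5) + 4) - 1614 = (6 + 3*47) - 1614 = (6 + 141) - 1614 = 147 - 1614 = -1467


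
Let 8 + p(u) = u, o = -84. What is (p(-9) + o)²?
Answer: 10201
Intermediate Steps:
p(u) = -8 + u
(p(-9) + o)² = ((-8 - 9) - 84)² = (-17 - 84)² = (-101)² = 10201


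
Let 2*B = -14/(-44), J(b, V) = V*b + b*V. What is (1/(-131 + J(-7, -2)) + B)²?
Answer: 458329/20539024 ≈ 0.022315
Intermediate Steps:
J(b, V) = 2*V*b (J(b, V) = V*b + V*b = 2*V*b)
B = 7/44 (B = (-14/(-44))/2 = (-14*(-1/44))/2 = (½)*(7/22) = 7/44 ≈ 0.15909)
(1/(-131 + J(-7, -2)) + B)² = (1/(-131 + 2*(-2)*(-7)) + 7/44)² = (1/(-131 + 28) + 7/44)² = (1/(-103) + 7/44)² = (-1/103 + 7/44)² = (677/4532)² = 458329/20539024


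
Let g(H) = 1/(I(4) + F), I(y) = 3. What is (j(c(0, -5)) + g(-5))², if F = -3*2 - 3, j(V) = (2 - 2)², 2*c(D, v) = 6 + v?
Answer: 1/36 ≈ 0.027778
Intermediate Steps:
c(D, v) = 3 + v/2 (c(D, v) = (6 + v)/2 = 3 + v/2)
j(V) = 0 (j(V) = 0² = 0)
F = -9 (F = -6 - 3 = -9)
g(H) = -⅙ (g(H) = 1/(3 - 9) = 1/(-6) = -⅙)
(j(c(0, -5)) + g(-5))² = (0 - ⅙)² = (-⅙)² = 1/36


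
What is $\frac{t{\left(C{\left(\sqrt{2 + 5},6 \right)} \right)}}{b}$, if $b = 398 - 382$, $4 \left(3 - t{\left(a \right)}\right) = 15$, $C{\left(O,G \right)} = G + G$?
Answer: $- \frac{3}{64} \approx -0.046875$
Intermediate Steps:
$C{\left(O,G \right)} = 2 G$
$t{\left(a \right)} = - \frac{3}{4}$ ($t{\left(a \right)} = 3 - \frac{15}{4} = - \frac{3}{4}$)
$b = 16$ ($b = 398 - 382 = 16$)
$\frac{t{\left(C{\left(\sqrt{2 + 5},6 \right)} \right)}}{b} = - \frac{3}{4 \cdot 16} = \left(- \frac{3}{4}\right) \frac{1}{16} = - \frac{3}{64}$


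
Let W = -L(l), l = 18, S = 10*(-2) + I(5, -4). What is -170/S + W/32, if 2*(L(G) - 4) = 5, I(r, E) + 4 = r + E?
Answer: 10581/1472 ≈ 7.1882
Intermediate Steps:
I(r, E) = -4 + E + r (I(r, E) = -4 + (r + E) = -4 + (E + r) = -4 + E + r)
S = -23 (S = 10*(-2) + (-4 - 4 + 5) = -20 - 3 = -23)
L(G) = 13/2 (L(G) = 4 + (1/2)*5 = 4 + 5/2 = 13/2)
W = -13/2 (W = -1*13/2 = -13/2 ≈ -6.5000)
-170/S + W/32 = -170/(-23) - 13/2/32 = -170*(-1/23) - 13/2*1/32 = 170/23 - 13/64 = 10581/1472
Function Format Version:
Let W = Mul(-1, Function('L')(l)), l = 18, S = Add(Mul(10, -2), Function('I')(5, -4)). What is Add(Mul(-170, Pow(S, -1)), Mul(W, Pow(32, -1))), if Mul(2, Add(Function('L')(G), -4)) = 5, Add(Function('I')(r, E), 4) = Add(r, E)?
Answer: Rational(10581, 1472) ≈ 7.1882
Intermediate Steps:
Function('I')(r, E) = Add(-4, E, r) (Function('I')(r, E) = Add(-4, Add(r, E)) = Add(-4, Add(E, r)) = Add(-4, E, r))
S = -23 (S = Add(Mul(10, -2), Add(-4, -4, 5)) = Add(-20, -3) = -23)
Function('L')(G) = Rational(13, 2) (Function('L')(G) = Add(4, Mul(Rational(1, 2), 5)) = Add(4, Rational(5, 2)) = Rational(13, 2))
W = Rational(-13, 2) (W = Mul(-1, Rational(13, 2)) = Rational(-13, 2) ≈ -6.5000)
Add(Mul(-170, Pow(S, -1)), Mul(W, Pow(32, -1))) = Add(Mul(-170, Pow(-23, -1)), Mul(Rational(-13, 2), Pow(32, -1))) = Add(Mul(-170, Rational(-1, 23)), Mul(Rational(-13, 2), Rational(1, 32))) = Add(Rational(170, 23), Rational(-13, 64)) = Rational(10581, 1472)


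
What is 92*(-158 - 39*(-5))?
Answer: 3404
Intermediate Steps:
92*(-158 - 39*(-5)) = 92*(-158 + 195) = 92*37 = 3404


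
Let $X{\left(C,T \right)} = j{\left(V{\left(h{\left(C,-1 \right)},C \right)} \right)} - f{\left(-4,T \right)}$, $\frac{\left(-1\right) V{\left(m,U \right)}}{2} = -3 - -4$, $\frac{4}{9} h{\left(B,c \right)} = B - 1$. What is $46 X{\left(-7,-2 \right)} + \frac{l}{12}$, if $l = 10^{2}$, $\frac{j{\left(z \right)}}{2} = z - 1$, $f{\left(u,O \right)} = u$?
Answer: $- \frac{251}{3} \approx -83.667$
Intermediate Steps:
$h{\left(B,c \right)} = - \frac{9}{4} + \frac{9 B}{4}$ ($h{\left(B,c \right)} = \frac{9 \left(B - 1\right)}{4} = \frac{9 \left(-1 + B\right)}{4} = - \frac{9}{4} + \frac{9 B}{4}$)
$V{\left(m,U \right)} = -2$ ($V{\left(m,U \right)} = - 2 \left(-3 - -4\right) = - 2 \left(-3 + 4\right) = \left(-2\right) 1 = -2$)
$j{\left(z \right)} = -2 + 2 z$ ($j{\left(z \right)} = 2 \left(z - 1\right) = 2 \left(-1 + z\right) = -2 + 2 z$)
$l = 100$
$X{\left(C,T \right)} = -2$ ($X{\left(C,T \right)} = \left(-2 + 2 \left(-2\right)\right) - -4 = \left(-2 - 4\right) + 4 = -6 + 4 = -2$)
$46 X{\left(-7,-2 \right)} + \frac{l}{12} = 46 \left(-2\right) + \frac{100}{12} = -92 + 100 \cdot \frac{1}{12} = -92 + \frac{25}{3} = - \frac{251}{3}$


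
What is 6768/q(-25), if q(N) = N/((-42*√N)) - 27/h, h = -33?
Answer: 1181936448/145909 + 171974880*I/145909 ≈ 8100.5 + 1178.6*I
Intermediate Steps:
q(N) = 9/11 - √N/42 (q(N) = N/((-42*√N)) - 27/(-33) = N*(-1/(42*√N)) - 27*(-1/33) = -√N/42 + 9/11 = 9/11 - √N/42)
6768/q(-25) = 6768/(9/11 - 5*I/42) = 6768*(213444*(9/11 + 5*I/42)/145909) = 1444588992*(9/11 + 5*I/42)/145909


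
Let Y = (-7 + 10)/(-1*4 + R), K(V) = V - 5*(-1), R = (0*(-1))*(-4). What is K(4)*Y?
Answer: -27/4 ≈ -6.7500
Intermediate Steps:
R = 0 (R = 0*(-4) = 0)
K(V) = 5 + V (K(V) = V + 5 = 5 + V)
Y = -¾ (Y = (-7 + 10)/(-1*4 + 0) = 3/(-4 + 0) = 3/(-4) = 3*(-¼) = -¾ ≈ -0.75000)
K(4)*Y = (5 + 4)*(-¾) = 9*(-¾) = -27/4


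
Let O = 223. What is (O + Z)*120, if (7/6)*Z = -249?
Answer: 8040/7 ≈ 1148.6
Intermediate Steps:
Z = -1494/7 (Z = (6/7)*(-249) = -1494/7 ≈ -213.43)
(O + Z)*120 = (223 - 1494/7)*120 = (67/7)*120 = 8040/7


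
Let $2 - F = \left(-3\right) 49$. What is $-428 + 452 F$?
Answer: $66920$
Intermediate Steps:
$F = 149$ ($F = 2 - \left(-3\right) 49 = 2 - -147 = 2 + 147 = 149$)
$-428 + 452 F = -428 + 452 \cdot 149 = -428 + 67348 = 66920$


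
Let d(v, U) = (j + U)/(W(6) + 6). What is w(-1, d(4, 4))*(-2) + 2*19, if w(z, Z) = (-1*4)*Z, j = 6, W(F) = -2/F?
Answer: 886/17 ≈ 52.118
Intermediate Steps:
d(v, U) = 18/17 + 3*U/17 (d(v, U) = (6 + U)/(-2/6 + 6) = (6 + U)/(-2*⅙ + 6) = (6 + U)/(-⅓ + 6) = (6 + U)/(17/3) = (6 + U)*(3/17) = 18/17 + 3*U/17)
w(z, Z) = -4*Z
w(-1, d(4, 4))*(-2) + 2*19 = -4*(18/17 + (3/17)*4)*(-2) + 2*19 = -4*(18/17 + 12/17)*(-2) + 38 = -4*30/17*(-2) + 38 = -120/17*(-2) + 38 = 240/17 + 38 = 886/17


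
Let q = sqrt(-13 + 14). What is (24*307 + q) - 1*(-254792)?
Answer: 262161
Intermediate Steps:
q = 1 (q = sqrt(1) = 1)
(24*307 + q) - 1*(-254792) = (24*307 + 1) - 1*(-254792) = (7368 + 1) + 254792 = 7369 + 254792 = 262161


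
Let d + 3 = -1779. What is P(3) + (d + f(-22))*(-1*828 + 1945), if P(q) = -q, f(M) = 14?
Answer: -1974859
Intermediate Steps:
d = -1782 (d = -3 - 1779 = -1782)
P(3) + (d + f(-22))*(-1*828 + 1945) = -1*3 + (-1782 + 14)*(-1*828 + 1945) = -3 - 1768*(-828 + 1945) = -3 - 1768*1117 = -3 - 1974856 = -1974859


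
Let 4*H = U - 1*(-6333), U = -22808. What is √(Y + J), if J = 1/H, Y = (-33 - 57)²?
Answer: 2*√21985474966/3295 ≈ 90.000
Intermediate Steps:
H = -16475/4 (H = (-22808 - 1*(-6333))/4 = (-22808 + 6333)/4 = (¼)*(-16475) = -16475/4 ≈ -4118.8)
Y = 8100 (Y = (-90)² = 8100)
J = -4/16475 (J = 1/(-16475/4) = -4/16475 ≈ -0.00024279)
√(Y + J) = √(8100 - 4/16475) = √(133447496/16475) = 2*√21985474966/3295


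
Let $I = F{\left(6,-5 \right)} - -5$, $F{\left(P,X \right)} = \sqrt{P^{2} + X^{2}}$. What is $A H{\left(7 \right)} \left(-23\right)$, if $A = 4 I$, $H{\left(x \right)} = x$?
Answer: $-3220 - 644 \sqrt{61} \approx -8249.8$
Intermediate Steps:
$I = 5 + \sqrt{61}$ ($I = \sqrt{6^{2} + \left(-5\right)^{2}} - -5 = \sqrt{36 + 25} + 5 = \sqrt{61} + 5 = 5 + \sqrt{61} \approx 12.81$)
$A = 20 + 4 \sqrt{61}$ ($A = 4 \left(5 + \sqrt{61}\right) = 20 + 4 \sqrt{61} \approx 51.241$)
$A H{\left(7 \right)} \left(-23\right) = \left(20 + 4 \sqrt{61}\right) 7 \left(-23\right) = \left(140 + 28 \sqrt{61}\right) \left(-23\right) = -3220 - 644 \sqrt{61}$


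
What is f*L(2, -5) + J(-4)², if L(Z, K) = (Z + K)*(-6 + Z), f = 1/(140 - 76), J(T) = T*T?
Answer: 4099/16 ≈ 256.19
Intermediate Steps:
J(T) = T²
f = 1/64 ≈ 0.015625
L(Z, K) = (-6 + Z)*(K + Z) (L(Z, K) = (K + Z)*(-6 + Z) = (-6 + Z)*(K + Z))
f*L(2, -5) + J(-4)² = (2² - 6*(-5) - 6*2 - 5*2)/64 + ((-4)²)² = (4 + 30 - 12 - 10)/64 + 16² = (1/64)*12 + 256 = 3/16 + 256 = 4099/16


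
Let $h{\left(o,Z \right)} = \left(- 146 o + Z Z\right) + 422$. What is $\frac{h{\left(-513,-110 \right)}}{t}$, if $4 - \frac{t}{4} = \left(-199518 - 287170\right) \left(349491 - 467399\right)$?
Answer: $- \frac{4371}{11476881740} \approx -3.8085 \cdot 10^{-7}$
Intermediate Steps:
$h{\left(o,Z \right)} = 422 + Z^{2} - 146 o$ ($h{\left(o,Z \right)} = \left(- 146 o + Z^{2}\right) + 422 = \left(Z^{2} - 146 o\right) + 422 = 422 + Z^{2} - 146 o$)
$t = -229537634800$ ($t = 16 - 4 \left(-199518 - 287170\right) \left(349491 - 467399\right) = 16 - 4 \left(\left(-486688\right) \left(-117908\right)\right) = 16 - 229537634816 = -229537634800$)
$\frac{h{\left(-513,-110 \right)}}{t} = \frac{422 + \left(-110\right)^{2} - -74898}{-229537634800} = \left(422 + 12100 + 74898\right) \left(- \frac{1}{229537634800}\right) = 87420 \left(- \frac{1}{229537634800}\right) = - \frac{4371}{11476881740}$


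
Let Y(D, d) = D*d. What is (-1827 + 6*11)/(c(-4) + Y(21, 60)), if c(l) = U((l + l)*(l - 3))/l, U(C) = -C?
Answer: -1761/1274 ≈ -1.3823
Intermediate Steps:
c(l) = 6 - 2*l (c(l) = (-(l + l)*(l - 3))/l = (-2*l*(-3 + l))/l = 6 - 2*l)
(-1827 + 6*11)/(c(-4) + Y(21, 60)) = (-1827 + 6*11)/((6 - 2*(-4)) + 21*60) = (-1827 + 66)/((6 + 8) + 1260) = -1761/(14 + 1260) = -1761/1274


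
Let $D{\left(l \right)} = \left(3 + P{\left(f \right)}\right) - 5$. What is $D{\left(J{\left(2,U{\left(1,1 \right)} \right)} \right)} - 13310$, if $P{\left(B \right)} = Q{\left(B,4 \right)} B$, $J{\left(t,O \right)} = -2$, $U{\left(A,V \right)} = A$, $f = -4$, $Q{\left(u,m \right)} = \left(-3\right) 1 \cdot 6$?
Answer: $-13240$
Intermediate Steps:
$Q{\left(u,m \right)} = -18$ ($Q{\left(u,m \right)} = \left(-3\right) 6 = -18$)
$P{\left(B \right)} = - 18 B$
$D{\left(l \right)} = 70$ ($D{\left(l \right)} = \left(3 - -72\right) - 5 = \left(3 + 72\right) - 5 = 75 - 5 = 70$)
$D{\left(J{\left(2,U{\left(1,1 \right)} \right)} \right)} - 13310 = 70 - 13310 = -13240$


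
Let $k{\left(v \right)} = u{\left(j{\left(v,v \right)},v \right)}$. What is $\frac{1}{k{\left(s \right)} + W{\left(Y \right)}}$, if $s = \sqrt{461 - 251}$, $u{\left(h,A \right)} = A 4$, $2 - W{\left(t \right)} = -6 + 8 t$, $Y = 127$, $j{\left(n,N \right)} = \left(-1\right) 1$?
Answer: $- \frac{3}{3014} - \frac{\sqrt{210}}{253176} \approx -0.0010526$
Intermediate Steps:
$j{\left(n,N \right)} = -1$
$W{\left(t \right)} = 8 - 8 t$ ($W{\left(t \right)} = 2 - \left(-6 + 8 t\right) = 8 - 8 t$)
$u{\left(h,A \right)} = 4 A$
$s = \sqrt{210} \approx 14.491$
$k{\left(v \right)} = 4 v$
$\frac{1}{k{\left(s \right)} + W{\left(Y \right)}} = \frac{1}{4 \sqrt{210} + \left(8 - 1016\right)} = \frac{1}{4 \sqrt{210} - 1008} = \frac{1}{-1008 + 4 \sqrt{210}}$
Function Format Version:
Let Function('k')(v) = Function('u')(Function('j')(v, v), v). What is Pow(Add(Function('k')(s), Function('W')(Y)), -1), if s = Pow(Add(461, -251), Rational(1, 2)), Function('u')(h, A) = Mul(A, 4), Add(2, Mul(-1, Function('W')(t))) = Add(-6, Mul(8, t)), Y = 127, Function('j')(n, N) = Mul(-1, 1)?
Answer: Add(Rational(-3, 3014), Mul(Rational(-1, 253176), Pow(210, Rational(1, 2)))) ≈ -0.0010526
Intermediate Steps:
Function('j')(n, N) = -1
Function('W')(t) = Add(8, Mul(-8, t)) (Function('W')(t) = Add(2, Mul(-1, Add(-6, Mul(8, t)))) = Add(2, Add(6, Mul(-8, t))) = Add(8, Mul(-8, t)))
Function('u')(h, A) = Mul(4, A)
s = Pow(210, Rational(1, 2)) ≈ 14.491
Function('k')(v) = Mul(4, v)
Pow(Add(Function('k')(s), Function('W')(Y)), -1) = Pow(Add(Mul(4, Pow(210, Rational(1, 2))), Add(8, Mul(-8, 127))), -1) = Pow(Add(Mul(4, Pow(210, Rational(1, 2))), Add(8, -1016)), -1) = Pow(Add(Mul(4, Pow(210, Rational(1, 2))), -1008), -1) = Pow(Add(-1008, Mul(4, Pow(210, Rational(1, 2)))), -1)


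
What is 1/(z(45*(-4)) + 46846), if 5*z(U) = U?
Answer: 1/46810 ≈ 2.1363e-5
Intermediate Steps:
z(U) = U/5
1/(z(45*(-4)) + 46846) = 1/((45*(-4))/5 + 46846) = 1/((⅕)*(-180) + 46846) = 1/(-36 + 46846) = 1/46810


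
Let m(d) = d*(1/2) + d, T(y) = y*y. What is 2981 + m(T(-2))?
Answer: 2987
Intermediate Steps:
T(y) = y**2
m(d) = 3*d/2 (m(d) = d*(1*(1/2)) + d = d*(1/2) + d = d/2 + d = 3*d/2)
2981 + m(T(-2)) = 2981 + (3/2)*(-2)**2 = 2981 + (3/2)*4 = 2981 + 6 = 2987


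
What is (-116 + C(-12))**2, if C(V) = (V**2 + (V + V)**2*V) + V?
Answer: 47554816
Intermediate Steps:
C(V) = V + V**2 + 4*V**3 (C(V) = (V**2 + (2*V)**2*V) + V = (V**2 + (4*V**2)*V) + V = (V**2 + 4*V**3) + V = V + V**2 + 4*V**3)
(-116 + C(-12))**2 = (-116 - 12*(1 - 12 + 4*(-12)**2))**2 = (-116 - 12*(1 - 12 + 4*144))**2 = (-116 - 12*(1 - 12 + 576))**2 = (-116 - 12*565)**2 = (-116 - 6780)**2 = (-6896)**2 = 47554816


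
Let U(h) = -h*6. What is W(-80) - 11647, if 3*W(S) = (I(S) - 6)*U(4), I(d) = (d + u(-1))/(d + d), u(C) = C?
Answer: -232061/20 ≈ -11603.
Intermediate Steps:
I(d) = (-1 + d)/(2*d) (I(d) = (d - 1)/(d + d) = (-1 + d)/((2*d)) = (-1 + d)*(1/(2*d)) = (-1 + d)/(2*d))
U(h) = -6*h
W(S) = 48 - 4*(-1 + S)/S (W(S) = (((-1 + S)/(2*S) - 6)*(-6*4))/3 = ((-6 + (-1 + S)/(2*S))*(-24))/3 = (144 - 12*(-1 + S)/S)/3 = 48 - 4*(-1 + S)/S)
W(-80) - 11647 = (44 + 4/(-80)) - 11647 = (44 + 4*(-1/80)) - 11647 = (44 - 1/20) - 11647 = 879/20 - 11647 = -232061/20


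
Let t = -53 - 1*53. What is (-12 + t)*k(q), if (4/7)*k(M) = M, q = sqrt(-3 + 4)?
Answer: -413/2 ≈ -206.50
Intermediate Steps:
q = 1 (q = sqrt(1) = 1)
k(M) = 7*M/4
t = -106 (t = -53 - 53 = -106)
(-12 + t)*k(q) = (-12 - 106)*((7/4)*1) = -118*7/4 = -413/2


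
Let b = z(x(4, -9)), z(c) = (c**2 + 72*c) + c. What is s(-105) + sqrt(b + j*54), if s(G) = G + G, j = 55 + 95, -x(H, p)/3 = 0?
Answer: -120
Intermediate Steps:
x(H, p) = 0 (x(H, p) = -3*0 = 0)
j = 150
z(c) = c**2 + 73*c
b = 0 (b = 0*(73 + 0) = 0*73 = 0)
s(G) = 2*G
s(-105) + sqrt(b + j*54) = 2*(-105) + sqrt(0 + 150*54) = -210 + sqrt(0 + 8100) = -210 + sqrt(8100) = -210 + 90 = -120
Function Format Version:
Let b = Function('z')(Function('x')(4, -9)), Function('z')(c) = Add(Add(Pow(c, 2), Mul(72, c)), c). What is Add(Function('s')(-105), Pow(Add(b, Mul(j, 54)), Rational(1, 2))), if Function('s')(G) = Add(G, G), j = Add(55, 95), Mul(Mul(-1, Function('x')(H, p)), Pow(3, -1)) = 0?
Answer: -120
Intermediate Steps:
Function('x')(H, p) = 0 (Function('x')(H, p) = Mul(-3, 0) = 0)
j = 150
Function('z')(c) = Add(Pow(c, 2), Mul(73, c))
b = 0 (b = Mul(0, Add(73, 0)) = Mul(0, 73) = 0)
Function('s')(G) = Mul(2, G)
Add(Function('s')(-105), Pow(Add(b, Mul(j, 54)), Rational(1, 2))) = Add(Mul(2, -105), Pow(Add(0, Mul(150, 54)), Rational(1, 2))) = Add(-210, Pow(Add(0, 8100), Rational(1, 2))) = Add(-210, Pow(8100, Rational(1, 2))) = Add(-210, 90) = -120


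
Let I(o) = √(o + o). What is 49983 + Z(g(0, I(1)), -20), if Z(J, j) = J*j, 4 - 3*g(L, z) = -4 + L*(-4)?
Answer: 149789/3 ≈ 49930.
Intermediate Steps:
I(o) = √2*√o (I(o) = √(2*o) = √2*√o)
g(L, z) = 8/3 + 4*L/3 (g(L, z) = 4/3 - (-4 + L*(-4))/3 = 4/3 - (-4 - 4*L)/3 = 4/3 + (4/3 + 4*L/3) = 8/3 + 4*L/3)
49983 + Z(g(0, I(1)), -20) = 49983 + (8/3 + (4/3)*0)*(-20) = 49983 + (8/3 + 0)*(-20) = 49983 + (8/3)*(-20) = 49983 - 160/3 = 149789/3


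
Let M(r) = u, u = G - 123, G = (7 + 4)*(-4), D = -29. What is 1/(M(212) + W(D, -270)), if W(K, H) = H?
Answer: -1/437 ≈ -0.0022883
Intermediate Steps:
G = -44 (G = 11*(-4) = -44)
u = -167 (u = -44 - 123 = -167)
M(r) = -167
1/(M(212) + W(D, -270)) = 1/(-167 - 270) = 1/(-437) = -1/437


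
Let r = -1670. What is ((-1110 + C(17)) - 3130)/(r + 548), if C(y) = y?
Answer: 4223/1122 ≈ 3.7638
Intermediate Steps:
((-1110 + C(17)) - 3130)/(r + 548) = ((-1110 + 17) - 3130)/(-1670 + 548) = (-1093 - 3130)/(-1122) = -4223*(-1/1122) = 4223/1122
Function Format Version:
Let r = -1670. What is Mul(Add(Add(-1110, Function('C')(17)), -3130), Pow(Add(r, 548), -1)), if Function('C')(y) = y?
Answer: Rational(4223, 1122) ≈ 3.7638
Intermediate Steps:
Mul(Add(Add(-1110, Function('C')(17)), -3130), Pow(Add(r, 548), -1)) = Mul(Add(Add(-1110, 17), -3130), Pow(Add(-1670, 548), -1)) = Mul(Add(-1093, -3130), Pow(-1122, -1)) = Mul(-4223, Rational(-1, 1122)) = Rational(4223, 1122)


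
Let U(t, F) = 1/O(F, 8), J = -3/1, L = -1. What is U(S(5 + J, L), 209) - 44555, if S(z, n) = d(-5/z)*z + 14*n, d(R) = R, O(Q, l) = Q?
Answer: -9311994/209 ≈ -44555.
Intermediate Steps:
J = -3 (J = -3*1 = -3)
S(z, n) = -5 + 14*n (S(z, n) = (-5/z)*z + 14*n = -5 + 14*n)
U(t, F) = 1/F
U(S(5 + J, L), 209) - 44555 = 1/209 - 44555 = -9311994/209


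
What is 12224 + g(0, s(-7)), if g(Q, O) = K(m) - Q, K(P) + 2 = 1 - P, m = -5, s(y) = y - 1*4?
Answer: 12228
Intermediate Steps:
s(y) = -4 + y (s(y) = y - 4 = -4 + y)
K(P) = -1 - P (K(P) = -2 + (1 - P) = -1 - P)
g(Q, O) = 4 - Q (g(Q, O) = (-1 - 1*(-5)) - Q = (-1 + 5) - Q = 4 - Q)
12224 + g(0, s(-7)) = 12224 + (4 - 1*0) = 12224 + (4 + 0) = 12224 + 4 = 12228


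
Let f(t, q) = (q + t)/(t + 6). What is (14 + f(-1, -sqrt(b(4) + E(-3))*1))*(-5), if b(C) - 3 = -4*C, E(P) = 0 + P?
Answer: -69 + 4*I ≈ -69.0 + 4.0*I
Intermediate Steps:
E(P) = P
b(C) = 3 - 4*C
f(t, q) = (q + t)/(6 + t)
(14 + f(-1, -sqrt(b(4) + E(-3))*1))*(-5) = (14 + (-sqrt((3 - 4*4) - 3)*1 - 1)/(6 - 1))*(-5) = (14 + (-sqrt((3 - 16) - 3)*1 - 1)/5)*(-5) = (14 + (-sqrt(-13 - 3)*1 - 1)/5)*(-5) = (14 + (-sqrt(-16)*1 - 1)/5)*(-5) = (14 + (-4*I*1 - 1)/5)*(-5) = (14 + (-4*I - 1)/5)*(-5) = (14 + (-1 - 4*I)/5)*(-5) = (14 + (-1/5 - 4*I/5))*(-5) = (69/5 - 4*I/5)*(-5) = -69 + 4*I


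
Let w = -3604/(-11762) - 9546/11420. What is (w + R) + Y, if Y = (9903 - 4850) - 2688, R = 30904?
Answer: 1117172206597/33580510 ≈ 33269.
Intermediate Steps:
Y = 2365 (Y = 5053 - 2688 = 2365)
w = -17780593/33580510 (w = -3604*(-1/11762) - 9546*1/11420 = 1802/5881 - 4773/5710 = -17780593/33580510 ≈ -0.52949)
(w + R) + Y = (-17780593/33580510 + 30904) + 2365 = 1037754300447/33580510 + 2365 = 1117172206597/33580510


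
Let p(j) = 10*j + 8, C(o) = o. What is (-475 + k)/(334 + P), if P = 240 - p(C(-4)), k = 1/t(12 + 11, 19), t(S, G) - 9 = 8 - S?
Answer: -2851/3636 ≈ -0.78410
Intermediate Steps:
p(j) = 8 + 10*j
t(S, G) = 17 - S (t(S, G) = 9 + (8 - S) = 17 - S)
k = -1/6 (k = 1/(17 - (12 + 11)) = 1/(17 - 1*23) = 1/(17 - 23) = 1/(-6) = -1/6 ≈ -0.16667)
P = 272 (P = 240 - (8 + 10*(-4)) = 240 - (8 - 40) = 240 - 1*(-32) = 240 + 32 = 272)
(-475 + k)/(334 + P) = (-475 - 1/6)/(334 + 272) = -2851/6/606 = -2851/6*1/606 = -2851/3636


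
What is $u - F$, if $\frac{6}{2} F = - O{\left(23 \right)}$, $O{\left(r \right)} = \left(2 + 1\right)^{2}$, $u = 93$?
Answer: $96$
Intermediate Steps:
$O{\left(r \right)} = 9$ ($O{\left(r \right)} = 3^{2} = 9$)
$F = -3$ ($F = \frac{\left(-1\right) 9}{3} = \frac{1}{3} \left(-9\right) = -3$)
$u - F = 93 - -3 = 93 + 3 = 96$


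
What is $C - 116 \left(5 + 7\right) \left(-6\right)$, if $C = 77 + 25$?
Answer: $8454$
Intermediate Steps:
$C = 102$
$C - 116 \left(5 + 7\right) \left(-6\right) = 102 - 116 \left(5 + 7\right) \left(-6\right) = 102 - 116 \cdot 12 \left(-6\right) = 102 - -8352 = 102 + 8352 = 8454$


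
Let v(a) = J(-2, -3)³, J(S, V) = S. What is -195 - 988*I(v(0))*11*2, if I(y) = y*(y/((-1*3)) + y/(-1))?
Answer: 5563831/3 ≈ 1.8546e+6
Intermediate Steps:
v(a) = -8 (v(a) = (-2)³ = -8)
I(y) = -4*y²/3 (I(y) = y*(y/(-3) + y*(-1)) = y*(y*(-⅓) - y) = y*(-y/3 - y) = y*(-4*y/3) = -4*y²/3)
-195 - 988*I(v(0))*11*2 = -195 - 988*-4/3*(-8)²*11*2 = -195 - 988*-4/3*64*11*2 = -195 - 988*(-256/3*11)*2 = -195 - (-2782208)*2/3 = -195 - 988*(-5632/3) = -195 + 5564416/3 = 5563831/3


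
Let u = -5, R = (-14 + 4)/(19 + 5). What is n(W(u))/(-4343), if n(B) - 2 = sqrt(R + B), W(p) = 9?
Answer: -2/4343 - sqrt(309)/26058 ≈ -0.0011351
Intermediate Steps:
R = -5/12 (R = -10/24 = -10*1/24 = -5/12 ≈ -0.41667)
n(B) = 2 + sqrt(-5/12 + B)
n(W(u))/(-4343) = (2 + sqrt(-15 + 36*9)/6)/(-4343) = (2 + sqrt(-15 + 324)/6)*(-1/4343) = (2 + sqrt(309)/6)*(-1/4343) = -2/4343 - sqrt(309)/26058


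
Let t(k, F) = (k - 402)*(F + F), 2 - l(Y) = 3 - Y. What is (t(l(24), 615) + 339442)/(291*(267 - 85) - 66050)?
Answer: 15841/1636 ≈ 9.6828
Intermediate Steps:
l(Y) = -1 + Y (l(Y) = 2 - (3 - Y) = 2 + (-3 + Y) = -1 + Y)
t(k, F) = 2*F*(-402 + k) (t(k, F) = (-402 + k)*(2*F) = 2*F*(-402 + k))
(t(l(24), 615) + 339442)/(291*(267 - 85) - 66050) = (2*615*(-402 + (-1 + 24)) + 339442)/(291*(267 - 85) - 66050) = (2*615*(-402 + 23) + 339442)/(291*182 - 66050) = (2*615*(-379) + 339442)/(52962 - 66050) = (-466170 + 339442)/(-13088) = -126728*(-1/13088) = 15841/1636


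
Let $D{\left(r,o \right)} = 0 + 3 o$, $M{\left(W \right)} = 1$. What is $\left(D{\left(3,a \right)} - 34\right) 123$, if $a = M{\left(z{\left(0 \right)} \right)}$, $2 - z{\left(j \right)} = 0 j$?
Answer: $-3813$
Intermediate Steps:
$z{\left(j \right)} = 2$ ($z{\left(j \right)} = 2 - 0 j = 2 - 0 = 2 + 0 = 2$)
$a = 1$
$D{\left(r,o \right)} = 3 o$
$\left(D{\left(3,a \right)} - 34\right) 123 = \left(3 \cdot 1 - 34\right) 123 = \left(3 - 34\right) 123 = \left(-31\right) 123 = -3813$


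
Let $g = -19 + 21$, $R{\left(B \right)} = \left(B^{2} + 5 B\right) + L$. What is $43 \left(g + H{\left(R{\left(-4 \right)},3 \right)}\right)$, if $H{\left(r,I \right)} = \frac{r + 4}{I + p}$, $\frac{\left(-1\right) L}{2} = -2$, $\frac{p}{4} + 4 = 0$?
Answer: $\frac{946}{13} \approx 72.769$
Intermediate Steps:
$p = -16$ ($p = -16 + 4 \cdot 0 = -16 + 0 = -16$)
$L = 4$ ($L = \left(-2\right) \left(-2\right) = 4$)
$R{\left(B \right)} = 4 + B^{2} + 5 B$ ($R{\left(B \right)} = \left(B^{2} + 5 B\right) + 4 = 4 + B^{2} + 5 B$)
$g = 2$
$H{\left(r,I \right)} = \frac{4 + r}{-16 + I}$ ($H{\left(r,I \right)} = \frac{r + 4}{I - 16} = \frac{4 + r}{-16 + I}$)
$43 \left(g + H{\left(R{\left(-4 \right)},3 \right)}\right) = 43 \left(2 + \frac{4 + \left(4 + \left(-4\right)^{2} + 5 \left(-4\right)\right)}{-16 + 3}\right) = 43 \left(2 + \frac{4 + \left(4 + 16 - 20\right)}{-13}\right) = 43 \left(2 - \frac{4 + 0}{13}\right) = 43 \left(2 - \frac{4}{13}\right) = 43 \cdot \frac{22}{13} = \frac{946}{13}$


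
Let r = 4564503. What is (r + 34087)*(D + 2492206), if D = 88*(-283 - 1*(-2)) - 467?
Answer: 11344772114490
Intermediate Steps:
D = -25195 (D = 88*(-283 + 2) - 467 = 88*(-281) - 467 = -24728 - 467 = -25195)
(r + 34087)*(D + 2492206) = (4564503 + 34087)*(-25195 + 2492206) = 4598590*2467011 = 11344772114490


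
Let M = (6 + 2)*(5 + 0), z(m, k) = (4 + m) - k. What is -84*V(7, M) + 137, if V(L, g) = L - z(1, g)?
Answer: -3391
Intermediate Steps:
z(m, k) = 4 + m - k
M = 40 (M = 8*5 = 40)
V(L, g) = -5 + L + g (V(L, g) = L - (4 + 1 - g) = L - (5 - g) = L + (-5 + g) = -5 + L + g)
-84*V(7, M) + 137 = -84*(-5 + 7 + 40) + 137 = -84*42 + 137 = -3528 + 137 = -3391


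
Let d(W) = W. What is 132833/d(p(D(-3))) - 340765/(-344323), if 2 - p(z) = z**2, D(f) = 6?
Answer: -45725871049/11706982 ≈ -3905.9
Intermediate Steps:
p(z) = 2 - z**2
132833/d(p(D(-3))) - 340765/(-344323) = 132833/(2 - 1*6**2) - 340765/(-344323) = 132833/(2 - 1*36) - 340765*(-1/344323) = 132833/(2 - 36) + 340765/344323 = 132833/(-34) + 340765/344323 = 132833*(-1/34) + 340765/344323 = -132833/34 + 340765/344323 = -45725871049/11706982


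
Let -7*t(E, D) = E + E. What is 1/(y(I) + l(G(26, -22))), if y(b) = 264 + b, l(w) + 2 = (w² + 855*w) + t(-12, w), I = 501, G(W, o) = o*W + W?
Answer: -7/1175633 ≈ -5.9542e-6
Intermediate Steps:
G(W, o) = W + W*o (G(W, o) = W*o + W = W + W*o)
t(E, D) = -2*E/7 (t(E, D) = -(E + E)/7 = -2*E/7)
l(w) = 10/7 + w² + 855*w (l(w) = -2 + ((w² + 855*w) - 2/7*(-12)) = -2 + ((w² + 855*w) + 24/7) = -2 + (24/7 + w² + 855*w) = 10/7 + w² + 855*w)
1/(y(I) + l(G(26, -22))) = 1/((264 + 501) + (10/7 + (26*(1 - 22))² + 855*(26*(1 - 22)))) = 1/(765 + (10/7 + (26*(-21))² + 855*(26*(-21)))) = 1/(765 + (10/7 + (-546)² + 855*(-546))) = 1/(765 + (10/7 + 298116 - 466830)) = 1/(765 - 1180988/7) = 1/(-1175633/7) = -7/1175633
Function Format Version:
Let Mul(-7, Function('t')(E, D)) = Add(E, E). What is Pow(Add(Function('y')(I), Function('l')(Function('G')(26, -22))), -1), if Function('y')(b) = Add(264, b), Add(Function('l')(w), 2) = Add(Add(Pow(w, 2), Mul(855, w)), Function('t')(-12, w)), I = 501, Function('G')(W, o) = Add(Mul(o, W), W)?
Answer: Rational(-7, 1175633) ≈ -5.9542e-6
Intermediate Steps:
Function('G')(W, o) = Add(W, Mul(W, o)) (Function('G')(W, o) = Add(Mul(W, o), W) = Add(W, Mul(W, o)))
Function('t')(E, D) = Mul(Rational(-2, 7), E) (Function('t')(E, D) = Mul(Rational(-1, 7), Add(E, E)) = Mul(Rational(-1, 7), Mul(2, E)) = Mul(Rational(-2, 7), E))
Function('l')(w) = Add(Rational(10, 7), Pow(w, 2), Mul(855, w)) (Function('l')(w) = Add(-2, Add(Add(Pow(w, 2), Mul(855, w)), Mul(Rational(-2, 7), -12))) = Add(-2, Add(Add(Pow(w, 2), Mul(855, w)), Rational(24, 7))) = Add(-2, Add(Rational(24, 7), Pow(w, 2), Mul(855, w))) = Add(Rational(10, 7), Pow(w, 2), Mul(855, w)))
Pow(Add(Function('y')(I), Function('l')(Function('G')(26, -22))), -1) = Pow(Add(Add(264, 501), Add(Rational(10, 7), Pow(Mul(26, Add(1, -22)), 2), Mul(855, Mul(26, Add(1, -22))))), -1) = Pow(Add(765, Add(Rational(10, 7), Pow(Mul(26, -21), 2), Mul(855, Mul(26, -21)))), -1) = Pow(Add(765, Add(Rational(10, 7), Pow(-546, 2), Mul(855, -546))), -1) = Pow(Add(765, Add(Rational(10, 7), 298116, -466830)), -1) = Pow(Add(765, Rational(-1180988, 7)), -1) = Pow(Rational(-1175633, 7), -1) = Rational(-7, 1175633)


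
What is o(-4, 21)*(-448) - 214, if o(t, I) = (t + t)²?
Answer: -28886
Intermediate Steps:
o(t, I) = 4*t² (o(t, I) = (2*t)² = 4*t²)
o(-4, 21)*(-448) - 214 = (4*(-4)²)*(-448) - 214 = (4*16)*(-448) - 214 = 64*(-448) - 214 = -28672 - 214 = -28886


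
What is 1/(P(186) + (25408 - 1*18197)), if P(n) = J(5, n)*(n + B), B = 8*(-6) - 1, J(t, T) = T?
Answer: 1/32693 ≈ 3.0588e-5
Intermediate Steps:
B = -49 (B = -48 - 1 = -49)
P(n) = n*(-49 + n) (P(n) = n*(n - 49) = n*(-49 + n))
1/(P(186) + (25408 - 1*18197)) = 1/(186*(-49 + 186) + (25408 - 1*18197)) = 1/(186*137 + (25408 - 18197)) = 1/(25482 + 7211) = 1/32693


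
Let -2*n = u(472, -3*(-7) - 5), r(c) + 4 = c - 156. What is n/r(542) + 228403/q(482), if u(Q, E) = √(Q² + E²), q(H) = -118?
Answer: -228403/118 - 2*√3485/191 ≈ -1936.2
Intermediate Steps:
r(c) = -160 + c (r(c) = -4 + (c - 156) = -4 + (-156 + c) = -160 + c)
u(Q, E) = √(E² + Q²)
n = -4*√3485 (n = -√((-3*(-7) - 5)² + 472²)/2 = -√((21 - 5)² + 222784)/2 = -√(16² + 222784)/2 = -√(256 + 222784)/2 = -4*√3485 ≈ -236.14)
n/r(542) + 228403/q(482) = (-4*√3485)/(-160 + 542) + 228403/(-118) = -4*√3485/382 + 228403*(-1/118) = -4*√3485*(1/382) - 228403/118 = -2*√3485/191 - 228403/118 = -228403/118 - 2*√3485/191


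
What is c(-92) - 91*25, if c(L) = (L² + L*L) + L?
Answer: 14561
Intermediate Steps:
c(L) = L + 2*L² (c(L) = (L² + L²) + L = 2*L² + L = L + 2*L²)
c(-92) - 91*25 = -92*(1 + 2*(-92)) - 91*25 = -92*(1 - 184) - 2275 = -92*(-183) - 2275 = 16836 - 2275 = 14561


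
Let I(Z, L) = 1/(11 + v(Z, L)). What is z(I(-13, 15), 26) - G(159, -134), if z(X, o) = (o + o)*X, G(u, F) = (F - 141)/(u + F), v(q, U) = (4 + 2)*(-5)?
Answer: 157/19 ≈ 8.2632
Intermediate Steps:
v(q, U) = -30 (v(q, U) = 6*(-5) = -30)
G(u, F) = (-141 + F)/(F + u)
I(Z, L) = -1/19 (I(Z, L) = 1/(11 - 30) = 1/(-19) = -1/19)
z(X, o) = 2*X*o (z(X, o) = (2*o)*X = 2*X*o)
z(I(-13, 15), 26) - G(159, -134) = 2*(-1/19)*26 - (-141 - 134)/(-134 + 159) = -52/19 - (-275)/25 = -52/19 - 1*(-11) = -52/19 + 11 = 157/19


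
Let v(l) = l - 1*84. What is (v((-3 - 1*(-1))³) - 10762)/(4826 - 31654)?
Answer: 5427/13414 ≈ 0.40458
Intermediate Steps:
v(l) = -84 + l (v(l) = l - 84 = -84 + l)
(v((-3 - 1*(-1))³) - 10762)/(4826 - 31654) = ((-84 + (-3 - 1*(-1))³) - 10762)/(4826 - 31654) = ((-84 + (-3 + 1)³) - 10762)/(-26828) = ((-84 + (-2)³) - 10762)*(-1/26828) = ((-84 - 8) - 10762)*(-1/26828) = (-92 - 10762)*(-1/26828) = -10854*(-1/26828) = 5427/13414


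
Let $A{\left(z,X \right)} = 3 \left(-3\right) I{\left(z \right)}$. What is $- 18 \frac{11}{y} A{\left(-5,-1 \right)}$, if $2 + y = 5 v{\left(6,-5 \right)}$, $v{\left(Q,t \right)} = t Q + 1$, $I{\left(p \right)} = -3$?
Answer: $\frac{1782}{49} \approx 36.367$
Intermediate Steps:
$v{\left(Q,t \right)} = 1 + Q t$ ($v{\left(Q,t \right)} = Q t + 1 = 1 + Q t$)
$A{\left(z,X \right)} = 27$ ($A{\left(z,X \right)} = 3 \left(-3\right) \left(-3\right) = \left(-9\right) \left(-3\right) = 27$)
$y = -147$ ($y = -2 + 5 \left(1 + 6 \left(-5\right)\right) = -2 + 5 \left(1 - 30\right) = -2 + 5 \left(-29\right) = -2 - 145 = -147$)
$- 18 \frac{11}{y} A{\left(-5,-1 \right)} = - 18 \frac{11}{-147} \cdot 27 = - 18 \cdot 11 \left(- \frac{1}{147}\right) 27 = \left(-18\right) \left(- \frac{11}{147}\right) 27 = \frac{66}{49} \cdot 27 = \frac{1782}{49}$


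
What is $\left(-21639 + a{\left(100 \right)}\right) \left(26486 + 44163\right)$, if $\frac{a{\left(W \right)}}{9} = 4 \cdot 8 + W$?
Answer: $-1444842699$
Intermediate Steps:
$a{\left(W \right)} = 288 + 9 W$ ($a{\left(W \right)} = 9 \left(4 \cdot 8 + W\right) = 9 \left(32 + W\right) = 288 + 9 W$)
$\left(-21639 + a{\left(100 \right)}\right) \left(26486 + 44163\right) = \left(-21639 + \left(288 + 9 \cdot 100\right)\right) \left(26486 + 44163\right) = \left(-21639 + \left(288 + 900\right)\right) 70649 = \left(-21639 + 1188\right) 70649 = \left(-20451\right) 70649 = -1444842699$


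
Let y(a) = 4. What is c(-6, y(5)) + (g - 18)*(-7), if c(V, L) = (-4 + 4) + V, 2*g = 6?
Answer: 99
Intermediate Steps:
g = 3 (g = (1/2)*6 = 3)
c(V, L) = V (c(V, L) = 0 + V = V)
c(-6, y(5)) + (g - 18)*(-7) = -6 + (3 - 18)*(-7) = -6 - 15*(-7) = -6 + 105 = 99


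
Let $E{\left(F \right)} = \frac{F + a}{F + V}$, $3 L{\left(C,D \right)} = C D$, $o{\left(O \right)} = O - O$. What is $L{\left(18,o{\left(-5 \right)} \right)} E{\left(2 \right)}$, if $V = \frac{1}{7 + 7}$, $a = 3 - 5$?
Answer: $0$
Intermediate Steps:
$o{\left(O \right)} = 0$
$a = -2$ ($a = 3 - 5 = -2$)
$V = \frac{1}{14} \approx 0.071429$
$L{\left(C,D \right)} = \frac{C D}{3}$
$E{\left(F \right)} = \frac{-2 + F}{\frac{1}{14} + F}$ ($E{\left(F \right)} = \frac{F - 2}{F + \frac{1}{14}} = \frac{-2 + F}{\frac{1}{14} + F}$)
$L{\left(18,o{\left(-5 \right)} \right)} E{\left(2 \right)} = \frac{1}{3} \cdot 18 \cdot 0 \frac{14 \left(-2 + 2\right)}{1 + 14 \cdot 2} = 0 \cdot 14 \frac{1}{1 + 28} \cdot 0 = 0 \cdot 14 \cdot \frac{1}{29} \cdot 0 = 0 \cdot 0 = 0$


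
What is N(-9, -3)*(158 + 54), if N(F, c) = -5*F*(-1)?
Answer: -9540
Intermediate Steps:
N(F, c) = 5*F
N(-9, -3)*(158 + 54) = (5*(-9))*(158 + 54) = -45*212 = -9540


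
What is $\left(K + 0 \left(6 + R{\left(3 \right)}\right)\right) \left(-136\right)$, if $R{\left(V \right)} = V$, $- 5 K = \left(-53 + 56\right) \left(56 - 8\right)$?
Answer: $\frac{19584}{5} \approx 3916.8$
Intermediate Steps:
$K = - \frac{144}{5}$ ($K = - \frac{\left(-53 + 56\right) \left(56 - 8\right)}{5} = - \frac{3 \cdot 48}{5} = \left(- \frac{1}{5}\right) 144 = - \frac{144}{5} \approx -28.8$)
$\left(K + 0 \left(6 + R{\left(3 \right)}\right)\right) \left(-136\right) = \left(- \frac{144}{5} + 0 \left(6 + 3\right)\right) \left(-136\right) = \left(- \frac{144}{5} + 0 \cdot 9\right) \left(-136\right) = \left(- \frac{144}{5} + 0\right) \left(-136\right) = \left(- \frac{144}{5}\right) \left(-136\right) = \frac{19584}{5}$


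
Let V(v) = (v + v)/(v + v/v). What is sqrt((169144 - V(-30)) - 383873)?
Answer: I*sqrt(180588829)/29 ≈ 463.39*I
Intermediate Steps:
V(v) = 2*v/(1 + v) (V(v) = (2*v)/(v + 1) = (2*v)/(1 + v) = 2*v/(1 + v))
sqrt((169144 - V(-30)) - 383873) = sqrt((169144 - 2*(-30)/(1 - 30)) - 383873) = sqrt((169144 - 2*(-30)/(-29)) - 383873) = sqrt((169144 - 2*(-30)*(-1)/29) - 383873) = sqrt((169144 - 1*60/29) - 383873) = sqrt((169144 - 60/29) - 383873) = sqrt(4905116/29 - 383873) = sqrt(-6227201/29) = I*sqrt(180588829)/29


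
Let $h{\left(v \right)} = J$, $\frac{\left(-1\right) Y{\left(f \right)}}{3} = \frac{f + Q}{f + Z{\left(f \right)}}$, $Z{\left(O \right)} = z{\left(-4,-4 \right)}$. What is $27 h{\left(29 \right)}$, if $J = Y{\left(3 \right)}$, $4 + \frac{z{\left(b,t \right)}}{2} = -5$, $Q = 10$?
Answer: $\frac{351}{5} \approx 70.2$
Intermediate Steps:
$z{\left(b,t \right)} = -18$ ($z{\left(b,t \right)} = -8 + 2 \left(-5\right) = -8 - 10 = -18$)
$Z{\left(O \right)} = -18$
$Y{\left(f \right)} = - \frac{3 \left(10 + f\right)}{-18 + f}$ ($Y{\left(f \right)} = - 3 \frac{f + 10}{f - 18} = - 3 \frac{10 + f}{-18 + f} = - \frac{3 \left(10 + f\right)}{-18 + f}$)
$J = \frac{13}{5}$ ($J = \frac{3 \left(-10 - 3\right)}{-18 + 3} = \frac{3 \left(-10 - 3\right)}{-15} = 3 \left(- \frac{1}{15}\right) \left(-13\right) = \frac{13}{5} \approx 2.6$)
$h{\left(v \right)} = \frac{13}{5}$
$27 h{\left(29 \right)} = 27 \cdot \frac{13}{5} = \frac{351}{5}$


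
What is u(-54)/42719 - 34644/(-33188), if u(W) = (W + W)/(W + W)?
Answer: 369997556/354439543 ≈ 1.0439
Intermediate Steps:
u(W) = 1 (u(W) = (2*W)/((2*W)) = (2*W)*(1/(2*W)) = 1)
u(-54)/42719 - 34644/(-33188) = 1/42719 - 34644/(-33188) = 1*(1/42719) - 34644*(-1/33188) = 1/42719 + 8661/8297 = 369997556/354439543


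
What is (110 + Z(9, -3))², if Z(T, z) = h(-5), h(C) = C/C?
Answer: 12321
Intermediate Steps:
h(C) = 1
Z(T, z) = 1
(110 + Z(9, -3))² = (110 + 1)² = 111² = 12321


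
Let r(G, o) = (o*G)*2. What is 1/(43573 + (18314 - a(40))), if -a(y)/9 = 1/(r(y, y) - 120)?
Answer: 3080/190611969 ≈ 1.6158e-5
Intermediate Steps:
r(G, o) = 2*G*o (r(G, o) = (G*o)*2 = 2*G*o)
a(y) = -9/(-120 + 2*y**2) (a(y) = -9/(2*y*y - 120) = -9/(2*y**2 - 120) = -9/(-120 + 2*y**2))
1/(43573 + (18314 - a(40))) = 1/(43573 + (18314 - (-9)/(-120 + 2*40**2))) = 1/(43573 + (18314 - (-9)/(-120 + 2*1600))) = 1/(43573 + (18314 - (-9)/(-120 + 3200))) = 1/(43573 + (18314 - (-9)/3080)) = 1/(43573 + (18314 - 1*(-9/3080))) = 1/(43573 + (18314 + 9/3080)) = 1/(43573 + 56407129/3080) = 1/(190611969/3080) = 3080/190611969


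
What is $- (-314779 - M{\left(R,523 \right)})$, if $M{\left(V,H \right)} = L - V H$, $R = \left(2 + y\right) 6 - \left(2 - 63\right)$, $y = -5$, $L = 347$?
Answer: $292637$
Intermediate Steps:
$R = 43$ ($R = \left(2 - 5\right) 6 - \left(2 - 63\right) = \left(-3\right) 6 - \left(2 - 63\right) = -18 - -61 = -18 + 61 = 43$)
$M{\left(V,H \right)} = 347 - H V$ ($M{\left(V,H \right)} = 347 - V H = 347 - H V$)
$- (-314779 - M{\left(R,523 \right)}) = - (-314779 - \left(347 - 523 \cdot 43\right)) = - (-314779 - \left(347 - 22489\right)) = - (-314779 - -22142) = - (-314779 + 22142) = \left(-1\right) \left(-292637\right) = 292637$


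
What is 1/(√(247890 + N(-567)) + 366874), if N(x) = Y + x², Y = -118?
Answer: 366874/134595962615 - √569261/134595962615 ≈ 2.7201e-6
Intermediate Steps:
N(x) = -118 + x²
1/(√(247890 + N(-567)) + 366874) = 1/(√(247890 + (-118 + (-567)²)) + 366874) = 1/(√(247890 + (-118 + 321489)) + 366874) = 1/(√(247890 + 321371) + 366874) = 1/(√569261 + 366874) = 1/(366874 + √569261)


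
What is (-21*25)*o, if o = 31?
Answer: -16275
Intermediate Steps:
(-21*25)*o = -21*25*31 = -525*31 = -16275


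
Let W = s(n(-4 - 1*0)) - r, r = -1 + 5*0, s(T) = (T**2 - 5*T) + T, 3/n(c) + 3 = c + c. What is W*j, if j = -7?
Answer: -1834/121 ≈ -15.157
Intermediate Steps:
n(c) = 3/(-3 + 2*c) (n(c) = 3/(-3 + (c + c)) = 3/(-3 + 2*c))
s(T) = T**2 - 4*T
r = -1 (r = -1 + 0 = -1)
W = 262/121 (W = (3/(-3 + 2*(-4 - 1*0)))*(-4 + 3/(-3 + 2*(-4 - 1*0))) - 1*(-1) = (3/(-3 + 2*(-4 + 0)))*(-4 + 3/(-3 + 2*(-4 + 0))) + 1 = (3/(-3 + 2*(-4)))*(-4 + 3/(-3 + 2*(-4))) + 1 = (3/(-3 - 8))*(-4 + 3/(-3 - 8)) + 1 = (3/(-11))*(-4 + 3/(-11)) + 1 = (3*(-1/11))*(-4 + 3*(-1/11)) + 1 = -3*(-4 - 3/11)/11 + 1 = -3/11*(-47/11) + 1 = 141/121 + 1 = 262/121 ≈ 2.1653)
W*j = (262/121)*(-7) = -1834/121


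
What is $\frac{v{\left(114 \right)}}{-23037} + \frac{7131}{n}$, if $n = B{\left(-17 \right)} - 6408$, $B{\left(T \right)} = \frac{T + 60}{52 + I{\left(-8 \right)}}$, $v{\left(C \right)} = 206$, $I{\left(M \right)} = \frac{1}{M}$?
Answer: $- \frac{68722640561}{61254830112} \approx -1.1219$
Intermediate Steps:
$B{\left(T \right)} = \frac{96}{83} + \frac{8 T}{415}$ ($B{\left(T \right)} = \frac{T + 60}{52 + \frac{1}{-8}} = \frac{60 + T}{52 - \frac{1}{8}} = \frac{60 + T}{\frac{415}{8}} = \left(60 + T\right) \frac{8}{415} = \frac{96}{83} + \frac{8 T}{415}$)
$n = - \frac{2658976}{415}$ ($n = \left(\frac{96}{83} + \frac{8}{415} \left(-17\right)\right) - 6408 = \left(\frac{96}{83} - \frac{136}{415}\right) - 6408 = \frac{344}{415} - 6408 = - \frac{2658976}{415} \approx -6407.2$)
$\frac{v{\left(114 \right)}}{-23037} + \frac{7131}{n} = \frac{206}{-23037} + \frac{7131}{- \frac{2658976}{415}} = 206 \left(- \frac{1}{23037}\right) + 7131 \left(- \frac{415}{2658976}\right) = - \frac{206}{23037} - \frac{2959365}{2658976} = - \frac{68722640561}{61254830112}$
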